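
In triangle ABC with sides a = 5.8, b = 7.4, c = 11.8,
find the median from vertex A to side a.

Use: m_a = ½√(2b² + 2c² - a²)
m_a = ½√(2·7.4² + 2·11.8² - 5.8²)
m_a = ½√(109.52 + 278.48 - 33.64) = ½√354.36 = 9.412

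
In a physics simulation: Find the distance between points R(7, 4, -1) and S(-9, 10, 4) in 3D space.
d = √[(-16)² + (6)² + (5)²] = √317 = 17.8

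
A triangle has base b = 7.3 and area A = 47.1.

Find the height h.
A = ½bh  →  h = 2A/b
h = 2·47.1/7.3 = 12.9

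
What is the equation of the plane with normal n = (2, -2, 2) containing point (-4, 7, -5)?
d = n·P = (2)(-4) + (-2)(7) + (2)(-5) = -32
Plane: 2x - 2y + 2z = -32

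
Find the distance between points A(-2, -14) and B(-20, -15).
Using the distance formula: d = sqrt((x₂-x₁)² + (y₂-y₁)²)
dx = (-20) - (-2) = -18
dy = (-15) - (-14) = -1
d = sqrt((-18)² + (-1)²) = sqrt(324 + 1) = sqrt(325) = 18.03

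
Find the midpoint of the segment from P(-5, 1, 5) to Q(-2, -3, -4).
Midpoint = ((-5-2)/2, (1-3)/2, (5-4)/2) = (-3.5, -1, 0.5)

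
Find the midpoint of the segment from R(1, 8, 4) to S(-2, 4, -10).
Midpoint = ((1-2)/2, (8+4)/2, (4-10)/2) = (-0.5, 6, -3)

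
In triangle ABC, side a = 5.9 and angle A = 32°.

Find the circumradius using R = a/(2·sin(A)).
R = a/(2·sin(A)) = 5.9/(2·sin(32°))
R = 5.9/(2·0.529919) = 5.9/1.059839 = 5.567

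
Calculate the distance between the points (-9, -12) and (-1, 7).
Using the distance formula: d = sqrt((x₂-x₁)² + (y₂-y₁)²)
dx = (-1) - (-9) = 8
dy = 7 - (-12) = 19
d = sqrt(8² + 19²) = sqrt(64 + 361) = sqrt(425) = 20.62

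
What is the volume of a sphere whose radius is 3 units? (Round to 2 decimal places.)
Volume = (4/3) * pi * r³
Volume = (4/3) * pi * 3³
Volume = (4/3) * pi * 27
Volume = 113.10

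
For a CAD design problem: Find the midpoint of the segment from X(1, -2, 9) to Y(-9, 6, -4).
Midpoint = ((1-9)/2, (-2+6)/2, (9-4)/2) = (-4, 2, 2.5)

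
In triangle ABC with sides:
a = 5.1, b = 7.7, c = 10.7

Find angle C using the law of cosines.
cos(C) = (a² + b² - c²)/(2ab)
cos(C) = (5.1² + 7.7² - 10.7²)/(2·5.1·7.7) = -29.19/78.54 = -0.371658
C = arccos(-0.371658) = 111.8°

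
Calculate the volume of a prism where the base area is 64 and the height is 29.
Volume = base area * height
Volume = 64 * 29
Volume = 1856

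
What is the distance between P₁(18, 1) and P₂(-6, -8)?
Using the distance formula: d = sqrt((x₂-x₁)² + (y₂-y₁)²)
dx = (-6) - 18 = -24
dy = (-8) - 1 = -9
d = sqrt((-24)² + (-9)²) = sqrt(576 + 81) = sqrt(657) = 25.63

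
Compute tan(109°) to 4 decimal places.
tan(109 degrees) = -2.9042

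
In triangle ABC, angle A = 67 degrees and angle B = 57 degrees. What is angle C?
Sum of angles in a triangle = 180 degrees
Third angle = 180 - 67 - 57
Third angle = 56 degrees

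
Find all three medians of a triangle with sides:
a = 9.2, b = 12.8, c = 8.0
Using m_x = ½√(2y² + 2z² - x²):
m_a = ½√(2·12.8² + 2·8.0² - 9.2²) = ½√371.04 = 9.631
m_b = ½√(2·9.2² + 2·8.0² - 12.8²) = ½√133.44 = 5.776
m_c = ½√(2·9.2² + 2·12.8² - 8.0²) = ½√432.96 = 10.4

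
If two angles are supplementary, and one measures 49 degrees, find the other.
Supplementary angles sum to 180 degrees.
Other angle = 180 - 49
Other angle = 131 degrees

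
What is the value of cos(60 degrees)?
cos(60 degrees) = 1/2
Decimal approximation: 0.5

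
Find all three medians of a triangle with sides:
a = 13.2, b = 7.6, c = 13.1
Using m_x = ½√(2y² + 2z² - x²):
m_a = ½√(2·7.6² + 2·13.1² - 13.2²) = ½√284.5 = 8.434
m_b = ½√(2·13.2² + 2·13.1² - 7.6²) = ½√633.94 = 12.59
m_c = ½√(2·13.2² + 2·7.6² - 13.1²) = ½√292.39 = 8.55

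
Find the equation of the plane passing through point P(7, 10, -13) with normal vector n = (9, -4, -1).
d = n·P = (9)(7) + (-4)(10) + (-1)(-13) = 36
Plane: 9x - 4y - z = 36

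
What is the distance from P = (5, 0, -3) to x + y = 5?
d = |1(5) + 1(0) + 0(-3) - (5)| / √(1² + 1² + 0²) = 0/√2 = 0.0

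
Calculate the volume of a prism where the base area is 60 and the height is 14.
Volume = base area * height
Volume = 60 * 14
Volume = 840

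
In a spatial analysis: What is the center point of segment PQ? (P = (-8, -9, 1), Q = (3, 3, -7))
Midpoint = ((-8+3)/2, (-9+3)/2, (1-7)/2) = (-2.5, -3, -3)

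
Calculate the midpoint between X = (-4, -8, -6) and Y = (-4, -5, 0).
Midpoint = ((-4-4)/2, (-8-5)/2, (-6+0)/2) = (-4, -6.5, -3)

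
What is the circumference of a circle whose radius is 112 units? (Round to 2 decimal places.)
Circumference = 2 * pi * r
Circumference = 2 * pi * 112
Circumference = 703.72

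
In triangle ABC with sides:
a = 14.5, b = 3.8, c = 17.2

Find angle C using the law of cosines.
cos(C) = (a² + b² - c²)/(2ab)
cos(C) = (14.5² + 3.8² - 17.2²)/(2·14.5·3.8) = -71.15/110.2 = -0.645644
C = arccos(-0.645644) = 130.2°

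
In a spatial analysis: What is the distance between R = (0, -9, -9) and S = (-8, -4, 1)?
d = √[(-8)² + (5)² + (10)²] = √189 = 13.75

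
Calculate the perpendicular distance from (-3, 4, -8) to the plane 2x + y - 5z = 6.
d = |2(-3) + 1(4) + (-5)(-8) - (6)| / √(2² + 1² + (-5)²) = 32/√30 = 5.842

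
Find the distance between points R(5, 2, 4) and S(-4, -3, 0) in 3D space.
d = √[(-9)² + (-5)² + (-4)²] = √122 = 11.05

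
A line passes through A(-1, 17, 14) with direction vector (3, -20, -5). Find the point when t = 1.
P(1) = (-1 + 3(1), 17 + (-20)(1), 14 + (-5)(1)) = (2, -3, 9)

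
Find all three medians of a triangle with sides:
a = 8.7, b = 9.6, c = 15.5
Using m_x = ½√(2y² + 2z² - x²):
m_a = ½√(2·9.6² + 2·15.5² - 8.7²) = ½√589.13 = 12.14
m_b = ½√(2·8.7² + 2·15.5² - 9.6²) = ½√539.72 = 11.62
m_c = ½√(2·8.7² + 2·9.6² - 15.5²) = ½√95.45 = 4.885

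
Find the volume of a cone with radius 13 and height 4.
Volume = (1/3) * pi * r² * h
Volume = (1/3) * pi * 13² * 4
Volume = (1/3) * pi * 169 * 4
Volume = (1/3) * pi * 676
Volume = 707.91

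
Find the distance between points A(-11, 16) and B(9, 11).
Using the distance formula: d = sqrt((x₂-x₁)² + (y₂-y₁)²)
dx = 9 - (-11) = 20
dy = 11 - 16 = -5
d = sqrt(20² + (-5)²) = sqrt(400 + 25) = sqrt(425) = 20.62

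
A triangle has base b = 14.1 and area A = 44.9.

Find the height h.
A = ½bh  →  h = 2A/b
h = 2·44.9/14.1 = 6.369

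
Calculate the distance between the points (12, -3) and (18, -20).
Using the distance formula: d = sqrt((x₂-x₁)² + (y₂-y₁)²)
dx = 18 - 12 = 6
dy = (-20) - (-3) = -17
d = sqrt(6² + (-17)²) = sqrt(36 + 289) = sqrt(325) = 18.03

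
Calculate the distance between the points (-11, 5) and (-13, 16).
Using the distance formula: d = sqrt((x₂-x₁)² + (y₂-y₁)²)
dx = (-13) - (-11) = -2
dy = 16 - 5 = 11
d = sqrt((-2)² + 11²) = sqrt(4 + 121) = sqrt(125) = 11.18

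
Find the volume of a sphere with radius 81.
Volume = (4/3) * pi * r³
Volume = (4/3) * pi * 81³
Volume = (4/3) * pi * 531441
Volume = 2226094.86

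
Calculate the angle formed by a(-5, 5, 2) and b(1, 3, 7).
a·b = 24, |a|² = 54, |b|² = 59
cos θ = 24/√3186 ≈ 0.4252
θ ≈ 64.84°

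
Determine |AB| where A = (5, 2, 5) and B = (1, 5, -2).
d = √[(-4)² + (3)² + (-7)²] = √74 = 8.602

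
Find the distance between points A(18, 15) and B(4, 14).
Using the distance formula: d = sqrt((x₂-x₁)² + (y₂-y₁)²)
dx = 4 - 18 = -14
dy = 14 - 15 = -1
d = sqrt((-14)² + (-1)²) = sqrt(196 + 1) = sqrt(197) = 14.04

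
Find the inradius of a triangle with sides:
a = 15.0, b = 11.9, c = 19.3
s = (a+b+c)/2 = (15.0+11.9+19.3)/2 = 23.1
Area = √(s(s-a)(s-b)(s-c)) = √(23.1·8.1·11.2·3.8) = 89.2379
r = Area/s = 89.2379/23.1 = 3.863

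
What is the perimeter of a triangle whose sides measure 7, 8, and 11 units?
Perimeter = sum of all sides
Perimeter = 7 + 8 + 11
Perimeter = 26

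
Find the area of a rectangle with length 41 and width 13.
Area = length * width
Area = 41 * 13
Area = 533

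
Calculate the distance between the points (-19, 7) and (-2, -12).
Using the distance formula: d = sqrt((x₂-x₁)² + (y₂-y₁)²)
dx = (-2) - (-19) = 17
dy = (-12) - 7 = -19
d = sqrt(17² + (-19)²) = sqrt(289 + 361) = sqrt(650) = 25.50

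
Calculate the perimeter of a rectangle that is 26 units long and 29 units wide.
Perimeter = 2 * (length + width)
Perimeter = 2 * (26 + 29)
Perimeter = 2 * 55
Perimeter = 110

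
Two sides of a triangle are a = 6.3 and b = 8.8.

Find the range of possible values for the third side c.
By the triangle inequality: |a - b| < c < a + b
|6.3 - 8.8| < c < 6.3 + 8.8
2.5 < c < 15.1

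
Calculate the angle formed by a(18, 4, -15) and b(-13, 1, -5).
a·b = -155, |a|² = 565, |b|² = 195
cos θ = -155/√110175 ≈ -0.467
θ ≈ 117.8°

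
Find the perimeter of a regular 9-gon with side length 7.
Perimeter = number of sides * side length
Perimeter = 9 * 7
Perimeter = 63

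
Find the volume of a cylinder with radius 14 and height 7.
Volume = pi * r² * h
Volume = pi * 14² * 7
Volume = pi * 196 * 7
Volume = pi * 1372
Volume = 4310.27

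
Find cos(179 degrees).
cos(179 degrees) = -0.9998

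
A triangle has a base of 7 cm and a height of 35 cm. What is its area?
Area = (1/2) * base * height
Area = (1/2) * 7 * 35
Area = 122.50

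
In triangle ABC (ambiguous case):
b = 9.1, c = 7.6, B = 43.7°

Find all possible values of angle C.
sin(C)/c = sin(B)/b  →  sin(C) = c·sin(B)/b = 7.6·sin(43.7°)/9.1 = 0.577001
C₁ = arcsin(0.577001) = 35.24°,  C₂ = 180° - C₁ = 144.76°
Check C₂: A = 180° - 43.7° - 144.76° = -8.46° ≤ 0, rejected
C = 35.24° (one solution)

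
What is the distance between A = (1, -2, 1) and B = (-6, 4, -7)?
d = √[(-7)² + (6)² + (-8)²] = √149 = 12.21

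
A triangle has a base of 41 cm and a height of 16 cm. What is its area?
Area = (1/2) * base * height
Area = (1/2) * 41 * 16
Area = 328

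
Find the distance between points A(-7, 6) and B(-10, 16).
Using the distance formula: d = sqrt((x₂-x₁)² + (y₂-y₁)²)
dx = (-10) - (-7) = -3
dy = 16 - 6 = 10
d = sqrt((-3)² + 10²) = sqrt(9 + 100) = sqrt(109) = 10.44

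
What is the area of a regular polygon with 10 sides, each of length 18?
For a regular 10-gon with side length s = 18:
Apothem a = s / (2*tan(pi/10)) = 18 / (2*tan(pi/10)) ≈ 27.69915
Perimeter P = 10 * 18 = 180
Area = (1/2) * P * a = (1/2) * 180 * 27.69915 = 2492.92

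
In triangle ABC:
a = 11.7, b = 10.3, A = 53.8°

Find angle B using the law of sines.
sin(B)/b = sin(A)/a
sin(B) = b·sin(A)/a = 10.3·sin(53.8°)/11.7 = 0.710401
B = arcsin(0.710401) = 45.27°  (b ≤ a, so B ≤ A and the acute solution is unique)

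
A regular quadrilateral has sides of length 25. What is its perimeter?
Perimeter = number of sides * side length
Perimeter = 4 * 25
Perimeter = 100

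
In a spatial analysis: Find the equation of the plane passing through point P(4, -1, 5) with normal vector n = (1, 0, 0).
d = n·P = (1)(4) + (0)(-1) + (0)(5) = 4
Plane: x = 4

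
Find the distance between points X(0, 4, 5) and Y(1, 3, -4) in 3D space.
d = √[(1)² + (-1)² + (-9)²] = √83 = 9.11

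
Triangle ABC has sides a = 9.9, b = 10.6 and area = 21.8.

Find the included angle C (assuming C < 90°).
Area = ½ab·sin(C)  →  sin(C) = 2·Area/(ab)
sin(C) = 2·21.8/(9.9·10.6) = 0.415476
C = arcsin(0.415476) = 24.55°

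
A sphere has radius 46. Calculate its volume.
Volume = (4/3) * pi * r³
Volume = (4/3) * pi * 46³
Volume = (4/3) * pi * 97336
Volume = 407720.08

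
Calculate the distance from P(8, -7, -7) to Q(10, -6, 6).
d = √[(2)² + (1)² + (13)²] = √174 = 13.19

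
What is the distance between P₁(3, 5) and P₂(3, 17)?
Using the distance formula: d = sqrt((x₂-x₁)² + (y₂-y₁)²)
dx = 3 - 3 = 0
dy = 17 - 5 = 12
d = sqrt(0² + 12²) = sqrt(0 + 144) = sqrt(144) = 12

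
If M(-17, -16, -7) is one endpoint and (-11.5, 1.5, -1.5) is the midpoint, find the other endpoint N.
N = (2×(-11.5) - (-17), 2×1.5 - (-16), 2×(-1.5) - (-7)) = (-6, 19, 4)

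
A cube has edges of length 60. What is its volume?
Volume = s³
Volume = 60³
Volume = 216000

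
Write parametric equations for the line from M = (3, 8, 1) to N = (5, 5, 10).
Direction vector d = N - M = (2, -3, 9)
x = 3 + 2t, y = 8 - 3t, z = 1 + 9t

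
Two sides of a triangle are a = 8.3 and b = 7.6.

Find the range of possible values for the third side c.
By the triangle inequality: |a - b| < c < a + b
|8.3 - 7.6| < c < 8.3 + 7.6
0.7 < c < 15.9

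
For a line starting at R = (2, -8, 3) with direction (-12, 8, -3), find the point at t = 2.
P(2) = (2 + (-12)(2), -8 + 8(2), 3 + (-3)(2)) = (-22, 8, -3)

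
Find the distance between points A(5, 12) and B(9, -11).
Using the distance formula: d = sqrt((x₂-x₁)² + (y₂-y₁)²)
dx = 9 - 5 = 4
dy = (-11) - 12 = -23
d = sqrt(4² + (-23)²) = sqrt(16 + 529) = sqrt(545) = 23.35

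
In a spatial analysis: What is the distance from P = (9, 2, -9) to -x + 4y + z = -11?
d = |(-1)(9) + 4(2) + 1(-9) - (-11)| / √((-1)² + 4² + 1²) = 1/√18 = 0.2357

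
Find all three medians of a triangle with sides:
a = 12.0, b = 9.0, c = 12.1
Using m_x = ½√(2y² + 2z² - x²):
m_a = ½√(2·9.0² + 2·12.1² - 12.0²) = ½√310.82 = 8.815
m_b = ½√(2·12.0² + 2·12.1² - 9.0²) = ½√499.82 = 11.18
m_c = ½√(2·12.0² + 2·9.0² - 12.1²) = ½√303.59 = 8.712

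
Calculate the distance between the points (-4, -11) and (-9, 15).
Using the distance formula: d = sqrt((x₂-x₁)² + (y₂-y₁)²)
dx = (-9) - (-4) = -5
dy = 15 - (-11) = 26
d = sqrt((-5)² + 26²) = sqrt(25 + 676) = sqrt(701) = 26.48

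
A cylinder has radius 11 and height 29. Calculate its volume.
Volume = pi * r² * h
Volume = pi * 11² * 29
Volume = pi * 121 * 29
Volume = pi * 3509
Volume = 11023.85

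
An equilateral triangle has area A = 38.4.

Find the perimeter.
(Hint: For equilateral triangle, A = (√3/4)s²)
A = (√3/4)s²  →  s² = 4A/√3 = 4·38.4/√3 = 88.681
s = 9.41706
Perimeter = 3s = 28.25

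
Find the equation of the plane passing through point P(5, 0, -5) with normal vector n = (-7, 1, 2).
d = n·P = (-7)(5) + (1)(0) + (2)(-5) = -45
Plane: -7x + y + 2z = -45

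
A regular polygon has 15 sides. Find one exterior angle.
Exterior angle of a regular n-gon = 360/n
Exterior angle = 360/15
Exterior angle = 24 degrees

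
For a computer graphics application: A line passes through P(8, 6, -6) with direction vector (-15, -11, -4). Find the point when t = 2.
P(2) = (8 + (-15)(2), 6 + (-11)(2), -6 + (-4)(2)) = (-22, -16, -14)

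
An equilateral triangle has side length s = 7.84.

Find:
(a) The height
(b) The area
(a) Height h = s·√3/2 = 7.84·√3/2 = 6.79
(b) Area = (√3/4)·s² = (√3/4)·7.84² = (√3/4)·61.4656 = 26.62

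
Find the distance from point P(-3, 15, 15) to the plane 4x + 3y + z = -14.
d = |4(-3) + 3(15) + 1(15) - (-14)| / √(4² + 3² + 1²) = 62/√26 = 12.16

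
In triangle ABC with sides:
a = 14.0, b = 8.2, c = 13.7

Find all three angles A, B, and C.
By the law of cosines:
cos(A) = (b² + c² - a²)/(2bc) = 0.262284  →  A = 74.79°
cos(B) = (a² + c² - b²)/(2ac) = 0.824948  →  B = 34.42°
cos(C) = (a² + b² - c²)/(2ab) = 0.329051  →  C = 70.79°
Check: A + B + C = 180.0° ✓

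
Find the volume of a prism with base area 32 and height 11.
Volume = base area * height
Volume = 32 * 11
Volume = 352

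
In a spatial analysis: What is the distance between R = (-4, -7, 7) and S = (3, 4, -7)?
d = √[(7)² + (11)² + (-14)²] = √366 = 19.13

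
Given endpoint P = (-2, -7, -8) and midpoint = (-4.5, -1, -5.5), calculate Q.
Q = (2×(-4.5) - (-2), 2×(-1) - (-7), 2×(-5.5) - (-8)) = (-7, 5, -3)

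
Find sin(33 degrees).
sin(33 degrees) = 0.5446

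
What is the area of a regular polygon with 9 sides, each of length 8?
For a regular 9-gon with side length s = 8:
Apothem a = s / (2*tan(pi/9)) = 8 / (2*tan(pi/9)) ≈ 10.9899
Perimeter P = 9 * 8 = 72
Area = (1/2) * P * a = (1/2) * 72 * 10.9899 = 395.64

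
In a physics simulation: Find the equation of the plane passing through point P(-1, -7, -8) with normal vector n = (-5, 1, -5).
d = n·P = (-5)(-1) + (1)(-7) + (-5)(-8) = 38
Plane: -5x + y - 5z = 38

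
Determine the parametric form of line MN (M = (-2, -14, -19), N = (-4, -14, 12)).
Direction vector d = N - M = (-2, 0, 31)
x = -2 - 2t, y = -14, z = -19 + 31t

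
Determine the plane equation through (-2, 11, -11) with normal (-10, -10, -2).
d = n·P = (-10)(-2) + (-10)(11) + (-2)(-11) = -68
Plane: -10x - 10y - 2z = -68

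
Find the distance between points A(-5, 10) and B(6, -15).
Using the distance formula: d = sqrt((x₂-x₁)² + (y₂-y₁)²)
dx = 6 - (-5) = 11
dy = (-15) - 10 = -25
d = sqrt(11² + (-25)²) = sqrt(121 + 625) = sqrt(746) = 27.31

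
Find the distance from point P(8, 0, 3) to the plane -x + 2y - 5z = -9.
d = |(-1)(8) + 2(0) + (-5)(3) - (-9)| / √((-1)² + 2² + (-5)²) = 14/√30 = 2.556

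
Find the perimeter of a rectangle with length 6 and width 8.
Perimeter = 2 * (length + width)
Perimeter = 2 * (6 + 8)
Perimeter = 2 * 14
Perimeter = 28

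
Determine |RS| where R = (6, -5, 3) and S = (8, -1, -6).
d = √[(2)² + (4)² + (-9)²] = √101 = 10.05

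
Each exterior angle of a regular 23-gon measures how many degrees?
Exterior angle of a regular n-gon = 360/n
Exterior angle = 360/23
Exterior angle = 15.65 degrees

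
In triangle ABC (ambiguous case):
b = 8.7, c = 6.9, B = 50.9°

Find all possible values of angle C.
sin(C)/c = sin(B)/b  →  sin(C) = c·sin(B)/b = 6.9·sin(50.9°)/8.7 = 0.615485
C₁ = arcsin(0.615485) = 37.99°,  C₂ = 180° - C₁ = 142.01°
Check C₂: A = 180° - 50.9° - 142.01° = -12.91° ≤ 0, rejected
C = 37.99° (one solution)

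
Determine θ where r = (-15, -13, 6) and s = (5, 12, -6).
r·s = -267, |r|² = 430, |s|² = 205
cos θ = -267/√88150 ≈ -0.8993
θ ≈ 154.1°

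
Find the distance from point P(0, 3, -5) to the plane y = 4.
d = |0(0) + 1(3) + 0(-5) - (4)| / √(0² + 1² + 0²) = 1/√1 = 1.0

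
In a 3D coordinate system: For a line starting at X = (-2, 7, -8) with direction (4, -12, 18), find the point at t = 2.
P(2) = (-2 + 4(2), 7 + (-12)(2), -8 + 18(2)) = (6, -17, 28)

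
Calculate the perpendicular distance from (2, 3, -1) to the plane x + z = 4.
d = |1(2) + 0(3) + 1(-1) - (4)| / √(1² + 0² + 1²) = 3/√2 = 2.121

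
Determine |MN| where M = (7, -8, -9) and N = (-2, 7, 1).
d = √[(-9)² + (15)² + (10)²] = √406 = 20.15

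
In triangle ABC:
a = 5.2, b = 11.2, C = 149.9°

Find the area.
Using A = ½ab·sin(C):
A = ½·5.2·11.2·sin(149.9°) = ½·58.24·0.501511 = 14.6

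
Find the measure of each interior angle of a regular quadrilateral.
Interior angle of a regular n-gon = (n-2)*180/n
Interior angle = (4-2)*180/4
Interior angle = 2*180/4
Interior angle = 360/4
Interior angle = 90 degrees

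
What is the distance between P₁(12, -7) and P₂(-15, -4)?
Using the distance formula: d = sqrt((x₂-x₁)² + (y₂-y₁)²)
dx = (-15) - 12 = -27
dy = (-4) - (-7) = 3
d = sqrt((-27)² + 3²) = sqrt(729 + 9) = sqrt(738) = 27.17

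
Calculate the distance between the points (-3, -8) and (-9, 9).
Using the distance formula: d = sqrt((x₂-x₁)² + (y₂-y₁)²)
dx = (-9) - (-3) = -6
dy = 9 - (-8) = 17
d = sqrt((-6)² + 17²) = sqrt(36 + 289) = sqrt(325) = 18.03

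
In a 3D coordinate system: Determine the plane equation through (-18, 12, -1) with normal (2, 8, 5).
d = n·P = (2)(-18) + (8)(12) + (5)(-1) = 55
Plane: 2x + 8y + 5z = 55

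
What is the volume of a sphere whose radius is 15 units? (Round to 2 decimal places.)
Volume = (4/3) * pi * r³
Volume = (4/3) * pi * 15³
Volume = (4/3) * pi * 3375
Volume = 14137.17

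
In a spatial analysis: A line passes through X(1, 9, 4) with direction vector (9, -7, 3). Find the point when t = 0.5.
P(0.5) = (1 + 9(0.5), 9 + (-7)(0.5), 4 + 3(0.5)) = (5.5, 5.5, 5.5)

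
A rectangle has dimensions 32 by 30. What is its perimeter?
Perimeter = 2 * (length + width)
Perimeter = 2 * (32 + 30)
Perimeter = 2 * 62
Perimeter = 124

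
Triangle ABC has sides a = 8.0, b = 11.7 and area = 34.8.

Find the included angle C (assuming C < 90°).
Area = ½ab·sin(C)  →  sin(C) = 2·Area/(ab)
sin(C) = 2·34.8/(8.0·11.7) = 0.743590
C = arcsin(0.743590) = 48.04°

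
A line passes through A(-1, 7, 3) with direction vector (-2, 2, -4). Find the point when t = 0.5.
P(0.5) = (-1 + (-2)(0.5), 7 + 2(0.5), 3 + (-4)(0.5)) = (-2, 8, 1)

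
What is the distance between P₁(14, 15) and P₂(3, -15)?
Using the distance formula: d = sqrt((x₂-x₁)² + (y₂-y₁)²)
dx = 3 - 14 = -11
dy = (-15) - 15 = -30
d = sqrt((-11)² + (-30)²) = sqrt(121 + 900) = sqrt(1021) = 31.95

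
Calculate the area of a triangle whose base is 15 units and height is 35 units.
Area = (1/2) * base * height
Area = (1/2) * 15 * 35
Area = 262.50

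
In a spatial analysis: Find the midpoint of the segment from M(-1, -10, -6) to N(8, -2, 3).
Midpoint = ((-1+8)/2, (-10-2)/2, (-6+3)/2) = (3.5, -6, -1.5)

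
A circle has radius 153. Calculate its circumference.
Circumference = 2 * pi * r
Circumference = 2 * pi * 153
Circumference = 961.33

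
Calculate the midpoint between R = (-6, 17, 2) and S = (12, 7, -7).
Midpoint = ((-6+12)/2, (17+7)/2, (2-7)/2) = (3, 12, -2.5)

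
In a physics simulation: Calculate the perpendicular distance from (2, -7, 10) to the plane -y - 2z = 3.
d = |0(2) + (-1)(-7) + (-2)(10) - (3)| / √(0² + (-1)² + (-2)²) = 16/√5 = 7.155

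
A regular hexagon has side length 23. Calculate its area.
For a regular 6-gon with side length s = 23:
Apothem a = s / (2*tan(pi/6)) = 23 / (2*tan(pi/6)) ≈ 19.9186
Perimeter P = 6 * 23 = 138
Area = (1/2) * P * a = (1/2) * 138 * 19.9186 = 1374.38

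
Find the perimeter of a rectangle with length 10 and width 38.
Perimeter = 2 * (length + width)
Perimeter = 2 * (10 + 38)
Perimeter = 2 * 48
Perimeter = 96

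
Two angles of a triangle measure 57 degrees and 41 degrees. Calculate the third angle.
Sum of angles in a triangle = 180 degrees
Third angle = 180 - 57 - 41
Third angle = 82 degrees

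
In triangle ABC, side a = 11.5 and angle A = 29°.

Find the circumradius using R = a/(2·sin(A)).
R = a/(2·sin(A)) = 11.5/(2·sin(29°))
R = 11.5/(2·0.484810) = 11.5/0.969619 = 11.86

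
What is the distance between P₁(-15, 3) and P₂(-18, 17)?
Using the distance formula: d = sqrt((x₂-x₁)² + (y₂-y₁)²)
dx = (-18) - (-15) = -3
dy = 17 - 3 = 14
d = sqrt((-3)² + 14²) = sqrt(9 + 196) = sqrt(205) = 14.32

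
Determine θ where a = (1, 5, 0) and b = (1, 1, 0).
a·b = 6, |a|² = 26, |b|² = 2
cos θ = 6/√52 ≈ 0.8321
θ ≈ 33.69°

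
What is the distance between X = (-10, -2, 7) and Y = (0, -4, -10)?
d = √[(10)² + (-2)² + (-17)²] = √393 = 19.82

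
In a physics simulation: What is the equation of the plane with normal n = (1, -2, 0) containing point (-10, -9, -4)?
d = n·P = (1)(-10) + (-2)(-9) + (0)(-4) = 8
Plane: x - 2y = 8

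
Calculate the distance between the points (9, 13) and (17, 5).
Using the distance formula: d = sqrt((x₂-x₁)² + (y₂-y₁)²)
dx = 17 - 9 = 8
dy = 5 - 13 = -8
d = sqrt(8² + (-8)²) = sqrt(64 + 64) = sqrt(128) = 11.31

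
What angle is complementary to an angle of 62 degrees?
Complementary angles sum to 90 degrees.
Other angle = 90 - 62
Other angle = 28 degrees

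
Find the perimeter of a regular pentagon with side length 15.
Perimeter = number of sides * side length
Perimeter = 5 * 15
Perimeter = 75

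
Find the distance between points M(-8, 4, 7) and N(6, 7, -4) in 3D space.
d = √[(14)² + (3)² + (-11)²] = √326 = 18.06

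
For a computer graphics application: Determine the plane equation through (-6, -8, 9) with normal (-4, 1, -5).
d = n·P = (-4)(-6) + (1)(-8) + (-5)(9) = -29
Plane: -4x + y - 5z = -29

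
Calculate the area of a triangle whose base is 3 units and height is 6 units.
Area = (1/2) * base * height
Area = (1/2) * 3 * 6
Area = 9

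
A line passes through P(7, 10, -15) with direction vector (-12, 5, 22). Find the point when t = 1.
P(1) = (7 + (-12)(1), 10 + 5(1), -15 + 22(1)) = (-5, 15, 7)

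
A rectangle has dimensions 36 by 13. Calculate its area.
Area = length * width
Area = 36 * 13
Area = 468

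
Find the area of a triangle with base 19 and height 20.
Area = (1/2) * base * height
Area = (1/2) * 19 * 20
Area = 190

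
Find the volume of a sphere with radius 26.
Volume = (4/3) * pi * r³
Volume = (4/3) * pi * 26³
Volume = (4/3) * pi * 17576
Volume = 73622.18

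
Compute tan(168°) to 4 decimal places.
tan(168 degrees) = -0.2126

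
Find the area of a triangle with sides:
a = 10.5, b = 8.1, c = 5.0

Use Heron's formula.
s = (a+b+c)/2 = (10.5+8.1+5.0)/2 = 11.8
A = √(s(s-a)(s-b)(s-c)) = √(11.8·1.3·3.7·6.8)
A = √385.954 = 19.65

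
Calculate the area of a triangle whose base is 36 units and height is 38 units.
Area = (1/2) * base * height
Area = (1/2) * 36 * 38
Area = 684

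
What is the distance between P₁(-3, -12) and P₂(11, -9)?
Using the distance formula: d = sqrt((x₂-x₁)² + (y₂-y₁)²)
dx = 11 - (-3) = 14
dy = (-9) - (-12) = 3
d = sqrt(14² + 3²) = sqrt(196 + 9) = sqrt(205) = 14.32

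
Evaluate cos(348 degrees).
cos(348 degrees) = 0.9781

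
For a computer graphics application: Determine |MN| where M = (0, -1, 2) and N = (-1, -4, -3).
d = √[(-1)² + (-3)² + (-5)²] = √35 = 5.916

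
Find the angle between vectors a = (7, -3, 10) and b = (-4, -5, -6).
a·b = -73, |a|² = 158, |b|² = 77
cos θ = -73/√12166 ≈ -0.6618
θ ≈ 131.4°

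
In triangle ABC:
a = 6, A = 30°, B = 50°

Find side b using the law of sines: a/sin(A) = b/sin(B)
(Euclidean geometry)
b = a·sin(B)/sin(A) = 6·sin(50°)/sin(30°)
b = 6·0.766044/0.500000 = 9.193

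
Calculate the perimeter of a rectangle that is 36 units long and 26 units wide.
Perimeter = 2 * (length + width)
Perimeter = 2 * (36 + 26)
Perimeter = 2 * 62
Perimeter = 124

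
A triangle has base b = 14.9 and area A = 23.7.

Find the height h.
A = ½bh  →  h = 2A/b
h = 2·23.7/14.9 = 3.181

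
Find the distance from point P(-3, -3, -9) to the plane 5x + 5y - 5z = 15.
d = |5(-3) + 5(-3) + (-5)(-9) - (15)| / √(5² + 5² + (-5)²) = 0/√75 = 0.0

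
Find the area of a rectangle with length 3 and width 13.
Area = length * width
Area = 3 * 13
Area = 39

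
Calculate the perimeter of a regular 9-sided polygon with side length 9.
Perimeter = number of sides * side length
Perimeter = 9 * 9
Perimeter = 81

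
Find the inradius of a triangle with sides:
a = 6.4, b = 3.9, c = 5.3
s = (a+b+c)/2 = (6.4+3.9+5.3)/2 = 7.8
Area = √(s(s-a)(s-b)(s-c)) = √(7.8·1.4·3.9·2.5) = 10.3184
r = Area/s = 10.3184/7.8 = 1.323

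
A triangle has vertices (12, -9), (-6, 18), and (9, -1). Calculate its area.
Using the coordinate formula: Area = (1/2)|x₁(y₂-y₃) + x₂(y₃-y₁) + x₃(y₁-y₂)|
Area = (1/2)|12(18-(-1)) + (-6)((-1)-(-9)) + 9((-9)-18)|
Area = (1/2)|12*19 + (-6)*8 + 9*(-27)|
Area = (1/2)|228 + (-48) + (-243)|
Area = (1/2)*63 = 31.50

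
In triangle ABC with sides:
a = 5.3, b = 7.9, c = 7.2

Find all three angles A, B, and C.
By the law of cosines:
cos(A) = (b² + c² - a²)/(2bc) = 0.757384  →  A = 40.77°
cos(B) = (a² + c² - b²)/(2ac) = 0.229560  →  B = 76.73°
cos(C) = (a² + b² - c²)/(2ab) = 0.461667  →  C = 62.51°
Check: A + B + C = 180.0° ✓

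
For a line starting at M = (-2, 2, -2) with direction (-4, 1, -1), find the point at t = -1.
P(-1) = (-2 + (-4)(-1), 2 + 1(-1), -2 + (-1)(-1)) = (2, 1, -1)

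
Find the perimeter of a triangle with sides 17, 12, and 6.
Perimeter = sum of all sides
Perimeter = 17 + 12 + 6
Perimeter = 35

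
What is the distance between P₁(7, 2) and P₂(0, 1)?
Using the distance formula: d = sqrt((x₂-x₁)² + (y₂-y₁)²)
dx = 0 - 7 = -7
dy = 1 - 2 = -1
d = sqrt((-7)² + (-1)²) = sqrt(49 + 1) = sqrt(50) = 7.07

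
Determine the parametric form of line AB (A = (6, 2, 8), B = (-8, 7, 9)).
Direction vector d = B - A = (-14, 5, 1)
x = 6 - 14t, y = 2 + 5t, z = 8 + t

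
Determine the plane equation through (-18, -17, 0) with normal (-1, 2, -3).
d = n·P = (-1)(-18) + (2)(-17) + (-3)(0) = -16
Plane: -x + 2y - 3z = -16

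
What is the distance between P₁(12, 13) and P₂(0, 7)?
Using the distance formula: d = sqrt((x₂-x₁)² + (y₂-y₁)²)
dx = 0 - 12 = -12
dy = 7 - 13 = -6
d = sqrt((-12)² + (-6)²) = sqrt(144 + 36) = sqrt(180) = 13.42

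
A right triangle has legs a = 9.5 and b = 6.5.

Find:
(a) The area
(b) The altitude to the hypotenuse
(a) Area = ½ab = ½·9.5·6.5 = 30.875
(b) Hypotenuse c = √(9.5² + 6.5²) = √132.5 = 11.5109
    Area = ½·c·h_c  →  h_c = 2·Area/c = 2·30.875/11.5109 = 5.364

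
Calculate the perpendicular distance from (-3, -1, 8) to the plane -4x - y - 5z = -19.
d = |(-4)(-3) + (-1)(-1) + (-5)(8) - (-19)| / √((-4)² + (-1)² + (-5)²) = 8/√42 = 1.234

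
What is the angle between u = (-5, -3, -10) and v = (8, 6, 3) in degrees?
u·v = -88, |u|² = 134, |v|² = 109
cos θ = -88/√14606 ≈ -0.7281
θ ≈ 136.7°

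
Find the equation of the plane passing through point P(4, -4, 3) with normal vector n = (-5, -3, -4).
d = n·P = (-5)(4) + (-3)(-4) + (-4)(3) = -20
Plane: -5x - 3y - 4z = -20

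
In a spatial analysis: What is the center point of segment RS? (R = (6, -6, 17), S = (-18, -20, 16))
Midpoint = ((6-18)/2, (-6-20)/2, (17+16)/2) = (-6, -13, 16.5)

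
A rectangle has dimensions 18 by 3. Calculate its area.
Area = length * width
Area = 18 * 3
Area = 54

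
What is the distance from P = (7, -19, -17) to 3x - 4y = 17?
d = |3(7) + (-4)(-19) + 0(-17) - (17)| / √(3² + (-4)² + 0²) = 80/√25 = 16.0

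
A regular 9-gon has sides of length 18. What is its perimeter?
Perimeter = number of sides * side length
Perimeter = 9 * 18
Perimeter = 162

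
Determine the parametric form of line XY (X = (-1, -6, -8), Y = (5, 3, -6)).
Direction vector d = Y - X = (6, 9, 2)
x = -1 + 6t, y = -6 + 9t, z = -8 + 2t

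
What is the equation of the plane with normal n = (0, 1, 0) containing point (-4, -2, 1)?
d = n·P = (0)(-4) + (1)(-2) + (0)(1) = -2
Plane: y = -2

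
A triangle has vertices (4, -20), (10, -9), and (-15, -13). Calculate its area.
Using the coordinate formula: Area = (1/2)|x₁(y₂-y₃) + x₂(y₃-y₁) + x₃(y₁-y₂)|
Area = (1/2)|4((-9)-(-13)) + 10((-13)-(-20)) + (-15)((-20)-(-9))|
Area = (1/2)|4*4 + 10*7 + (-15)*(-11)|
Area = (1/2)|16 + 70 + 165|
Area = (1/2)*251 = 125.50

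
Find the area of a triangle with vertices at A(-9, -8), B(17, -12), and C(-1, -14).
Using the coordinate formula: Area = (1/2)|x₁(y₂-y₃) + x₂(y₃-y₁) + x₃(y₁-y₂)|
Area = (1/2)|(-9)((-12)-(-14)) + 17((-14)-(-8)) + (-1)((-8)-(-12))|
Area = (1/2)|(-9)*2 + 17*(-6) + (-1)*4|
Area = (1/2)|(-18) + (-102) + (-4)|
Area = (1/2)*124 = 62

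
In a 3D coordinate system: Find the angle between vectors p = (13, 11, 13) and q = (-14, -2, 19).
p·q = 43, |p|² = 459, |q|² = 561
cos θ = 43/√257499 ≈ 0.08474
θ ≈ 85.14°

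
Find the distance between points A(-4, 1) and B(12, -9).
Using the distance formula: d = sqrt((x₂-x₁)² + (y₂-y₁)²)
dx = 12 - (-4) = 16
dy = (-9) - 1 = -10
d = sqrt(16² + (-10)²) = sqrt(256 + 100) = sqrt(356) = 18.87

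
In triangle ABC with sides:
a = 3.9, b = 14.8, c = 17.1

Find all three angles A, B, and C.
By the law of cosines:
cos(A) = (b² + c² - a²)/(2bc) = 0.980401  →  A = 11.36°
cos(B) = (a² + c² - b²)/(2ac) = 0.664118  →  B = 48.39°
cos(C) = (a² + b² - c²)/(2ab) = -0.503812  →  C = 120.3°
Check: A + B + C = 180.0° ✓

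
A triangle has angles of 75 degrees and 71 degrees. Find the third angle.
Sum of angles in a triangle = 180 degrees
Third angle = 180 - 75 - 71
Third angle = 34 degrees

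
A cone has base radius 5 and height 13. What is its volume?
Volume = (1/3) * pi * r² * h
Volume = (1/3) * pi * 5² * 13
Volume = (1/3) * pi * 25 * 13
Volume = (1/3) * pi * 325
Volume = 340.34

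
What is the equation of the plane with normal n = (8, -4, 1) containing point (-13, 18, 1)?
d = n·P = (8)(-13) + (-4)(18) + (1)(1) = -175
Plane: 8x - 4y + z = -175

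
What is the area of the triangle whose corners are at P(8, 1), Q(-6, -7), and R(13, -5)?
Using the coordinate formula: Area = (1/2)|x₁(y₂-y₃) + x₂(y₃-y₁) + x₃(y₁-y₂)|
Area = (1/2)|8((-7)-(-5)) + (-6)((-5)-1) + 13(1-(-7))|
Area = (1/2)|8*(-2) + (-6)*(-6) + 13*8|
Area = (1/2)|(-16) + 36 + 104|
Area = (1/2)*124 = 62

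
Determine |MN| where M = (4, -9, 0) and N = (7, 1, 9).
d = √[(3)² + (10)² + (9)²] = √190 = 13.78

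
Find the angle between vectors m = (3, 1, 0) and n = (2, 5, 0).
m·n = 11, |m|² = 10, |n|² = 29
cos θ = 11/√290 ≈ 0.6459
θ ≈ 49.76°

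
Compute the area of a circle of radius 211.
Area = pi * r²
Area = pi * 211²
Area = pi * 44521
Area = 139866.85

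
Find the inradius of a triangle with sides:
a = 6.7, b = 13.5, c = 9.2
s = (a+b+c)/2 = (6.7+13.5+9.2)/2 = 14.7
Area = √(s(s-a)(s-b)(s-c)) = √(14.7·8·1.2·5.5) = 27.8596
r = Area/s = 27.8596/14.7 = 1.895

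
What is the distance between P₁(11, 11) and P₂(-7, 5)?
Using the distance formula: d = sqrt((x₂-x₁)² + (y₂-y₁)²)
dx = (-7) - 11 = -18
dy = 5 - 11 = -6
d = sqrt((-18)² + (-6)²) = sqrt(324 + 36) = sqrt(360) = 18.97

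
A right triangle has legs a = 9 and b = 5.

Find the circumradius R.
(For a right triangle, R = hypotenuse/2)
Hypotenuse c = √(9² + 5²) = √106 = 10.2956
R = c/2 = 5.148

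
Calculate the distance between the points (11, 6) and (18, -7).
Using the distance formula: d = sqrt((x₂-x₁)² + (y₂-y₁)²)
dx = 18 - 11 = 7
dy = (-7) - 6 = -13
d = sqrt(7² + (-13)²) = sqrt(49 + 169) = sqrt(218) = 14.76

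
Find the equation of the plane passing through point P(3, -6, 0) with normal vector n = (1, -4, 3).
d = n·P = (1)(3) + (-4)(-6) + (3)(0) = 27
Plane: x - 4y + 3z = 27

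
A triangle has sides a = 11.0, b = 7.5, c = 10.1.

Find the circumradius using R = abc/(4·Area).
s = (a+b+c)/2 = 14.3
Area = √(s(s-a)(s-b)(s-c)) = √(14.3·3.3·6.8·4.2) = 36.7117
R = abc/(4·Area) = (11.0·7.5·10.1)/(4·36.7117) = 833.25/146.8468 = 5.674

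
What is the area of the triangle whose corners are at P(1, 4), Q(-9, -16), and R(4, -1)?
Using the coordinate formula: Area = (1/2)|x₁(y₂-y₃) + x₂(y₃-y₁) + x₃(y₁-y₂)|
Area = (1/2)|1((-16)-(-1)) + (-9)((-1)-4) + 4(4-(-16))|
Area = (1/2)|1*(-15) + (-9)*(-5) + 4*20|
Area = (1/2)|(-15) + 45 + 80|
Area = (1/2)*110 = 55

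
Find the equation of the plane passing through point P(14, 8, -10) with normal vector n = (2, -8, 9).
d = n·P = (2)(14) + (-8)(8) + (9)(-10) = -126
Plane: 2x - 8y + 9z = -126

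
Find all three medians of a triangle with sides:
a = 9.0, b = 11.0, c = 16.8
Using m_x = ½√(2y² + 2z² - x²):
m_a = ½√(2·11.0² + 2·16.8² - 9.0²) = ½√725.48 = 13.47
m_b = ½√(2·9.0² + 2·16.8² - 11.0²) = ½√605.48 = 12.3
m_c = ½√(2·9.0² + 2·11.0² - 16.8²) = ½√121.76 = 5.517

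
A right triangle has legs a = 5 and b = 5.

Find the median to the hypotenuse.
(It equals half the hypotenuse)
Hypotenuse c = √(5² + 5²) = √50 = 7.07107
Median to hypotenuse = c/2 = 3.536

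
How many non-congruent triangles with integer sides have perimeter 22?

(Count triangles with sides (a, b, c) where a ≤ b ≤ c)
With a ≤ b ≤ c and a + b + c = 22, the triangle inequality a + b > c gives c < 22/2, so c ≤ 10.
Iterate a from 1 to ⌊p/3⌋ = 7; for each a, b ranges from a to ⌊(p−a)/2⌋ with c = p − a − b, keeping only c ≥ b.
Triples: (2, 10, 10), (3, 9, 10), (4, 8, 10), …
Count = 10 triangles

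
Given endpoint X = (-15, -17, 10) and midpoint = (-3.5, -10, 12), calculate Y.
Y = (2×(-3.5) - (-15), 2×(-10) - (-17), 2×12 - 10) = (8, -3, 14)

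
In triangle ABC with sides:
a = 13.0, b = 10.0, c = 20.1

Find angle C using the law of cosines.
cos(C) = (a² + b² - c²)/(2ab)
cos(C) = (13.0² + 10.0² - 20.1²)/(2·13.0·10.0) = -135.01/260 = -0.519269
C = arccos(-0.519269) = 121.3°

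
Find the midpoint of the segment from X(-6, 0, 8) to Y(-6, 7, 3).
Midpoint = ((-6-6)/2, (0+7)/2, (8+3)/2) = (-6, 3.5, 5.5)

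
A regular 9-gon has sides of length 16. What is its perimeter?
Perimeter = number of sides * side length
Perimeter = 9 * 16
Perimeter = 144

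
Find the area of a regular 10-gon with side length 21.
For a regular 10-gon with side length s = 21:
Apothem a = s / (2*tan(pi/10)) = 21 / (2*tan(pi/10)) ≈ 32.3157
Perimeter P = 10 * 21 = 210
Area = (1/2) * P * a = (1/2) * 210 * 32.3157 = 3393.15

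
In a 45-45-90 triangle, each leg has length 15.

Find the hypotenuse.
Hypotenuse = 15√2 = 21.21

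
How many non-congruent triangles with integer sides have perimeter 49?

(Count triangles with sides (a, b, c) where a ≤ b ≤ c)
With a ≤ b ≤ c and a + b + c = 49, the triangle inequality a + b > c gives c < 49/2, so c ≤ 24.
Iterate a from 1 to ⌊p/3⌋ = 16; for each a, b ranges from a to ⌊(p−a)/2⌋ with c = p − a − b, keeping only c ≥ b.
Triples: (1, 24, 24), (2, 23, 24), (3, 22, 24), …
Count = 56 triangles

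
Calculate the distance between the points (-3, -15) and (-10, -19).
Using the distance formula: d = sqrt((x₂-x₁)² + (y₂-y₁)²)
dx = (-10) - (-3) = -7
dy = (-19) - (-15) = -4
d = sqrt((-7)² + (-4)²) = sqrt(49 + 16) = sqrt(65) = 8.06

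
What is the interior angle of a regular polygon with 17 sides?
Interior angle of a regular n-gon = (n-2)*180/n
Interior angle = (17-2)*180/17
Interior angle = 15*180/17
Interior angle = 2700/17
Interior angle = 158.82 degrees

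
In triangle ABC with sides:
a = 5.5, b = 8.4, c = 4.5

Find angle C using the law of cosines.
cos(C) = (a² + b² - c²)/(2ab)
cos(C) = (5.5² + 8.4² - 4.5²)/(2·5.5·8.4) = 80.56/92.4 = 0.871861
C = arccos(0.871861) = 29.32°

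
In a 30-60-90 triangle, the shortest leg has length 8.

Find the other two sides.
Long leg = 8√3 = 13.86, Hypotenuse = 16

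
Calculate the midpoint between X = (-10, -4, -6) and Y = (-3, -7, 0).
Midpoint = ((-10-3)/2, (-4-7)/2, (-6+0)/2) = (-6.5, -5.5, -3)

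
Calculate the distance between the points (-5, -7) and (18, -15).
Using the distance formula: d = sqrt((x₂-x₁)² + (y₂-y₁)²)
dx = 18 - (-5) = 23
dy = (-15) - (-7) = -8
d = sqrt(23² + (-8)²) = sqrt(529 + 64) = sqrt(593) = 24.35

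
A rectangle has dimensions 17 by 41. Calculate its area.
Area = length * width
Area = 17 * 41
Area = 697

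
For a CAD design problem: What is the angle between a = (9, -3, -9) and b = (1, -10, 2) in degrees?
a·b = 21, |a|² = 171, |b|² = 105
cos θ = 21/√17955 ≈ 0.1567
θ ≈ 80.98°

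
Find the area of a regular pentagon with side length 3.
For a regular 5-gon with side length s = 3:
Apothem a = s / (2*tan(pi/5)) = 3 / (2*tan(pi/5)) ≈ 2.0646
Perimeter P = 5 * 3 = 15
Area = (1/2) * P * a = (1/2) * 15 * 2.0646 = 15.48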